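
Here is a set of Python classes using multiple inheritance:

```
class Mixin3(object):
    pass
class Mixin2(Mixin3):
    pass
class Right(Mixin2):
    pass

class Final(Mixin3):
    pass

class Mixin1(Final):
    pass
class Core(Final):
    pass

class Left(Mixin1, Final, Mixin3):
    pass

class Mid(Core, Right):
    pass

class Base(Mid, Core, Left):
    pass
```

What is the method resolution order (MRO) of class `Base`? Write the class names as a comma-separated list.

L[Base] = Base + merge(L[Mid], L[Core], L[Left], [Mid Core Left])
  take Mid:  [Mid Core Final Right Mixin2 Mixin3 object] + [Core Final Mixin3 object] + [Left Mixin1 Final Mixin3 object] + [Mid Core Left]
  take Core:  [Core Final Right Mixin2 Mixin3 object] + [Core Final Mixin3 object] + [Left Mixin1 Final Mixin3 object] + [Core Left]
  take Left:  [Final Right Mixin2 Mixin3 object] + [Final Mixin3 object] + [Left Mixin1 Final Mixin3 object] + [Left]
  take Mixin1:  [Final Right Mixin2 Mixin3 object] + [Final Mixin3 object] + [Mixin1 Final Mixin3 object]
  take Final:  [Final Right Mixin2 Mixin3 object] + [Final Mixin3 object] + [Final Mixin3 object]
  take Right:  [Right Mixin2 Mixin3 object] + [Mixin3 object] + [Mixin3 object]
  take Mixin2:  [Mixin2 Mixin3 object] + [Mixin3 object] + [Mixin3 object]
  take Mixin3:  [Mixin3 object] + [Mixin3 object] + [Mixin3 object]
  take object:  [object] + [object] + [object]

Base, Mid, Core, Left, Mixin1, Final, Right, Mixin2, Mixin3, object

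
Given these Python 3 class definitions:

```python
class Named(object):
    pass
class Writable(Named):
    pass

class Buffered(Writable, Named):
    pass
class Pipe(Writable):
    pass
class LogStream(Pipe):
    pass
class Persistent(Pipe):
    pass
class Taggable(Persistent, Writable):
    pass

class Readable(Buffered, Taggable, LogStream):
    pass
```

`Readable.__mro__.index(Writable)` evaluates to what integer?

6

L[Readable] = Readable + merge(L[Buffered], L[Taggable], L[LogStream], [Buffered Taggable LogStream])
  take Buffered:  [Buffered Writable Named object] + [Taggable Persistent Pipe Writable Named object] + [LogStream Pipe Writable Named object] + [Buffered Taggable LogStream]
  take Taggable:  [Writable Named object] + [Taggable Persistent Pipe Writable Named object] + [LogStream Pipe Writable Named object] + [Taggable LogStream]
  take Persistent:  [Writable Named object] + [Persistent Pipe Writable Named object] + [LogStream Pipe Writable Named object] + [LogStream]
  take LogStream:  [Writable Named object] + [Pipe Writable Named object] + [LogStream Pipe Writable Named object] + [LogStream]
  take Pipe:  [Writable Named object] + [Pipe Writable Named object] + [Pipe Writable Named object]
  take Writable:  [Writable Named object] + [Writable Named object] + [Writable Named object]
  take Named:  [Named object] + [Named object] + [Named object]
  take object:  [object] + [object] + [object]
MRO: Readable Buffered Taggable Persistent LogStream Pipe Writable Named object
Writable sits at index 6.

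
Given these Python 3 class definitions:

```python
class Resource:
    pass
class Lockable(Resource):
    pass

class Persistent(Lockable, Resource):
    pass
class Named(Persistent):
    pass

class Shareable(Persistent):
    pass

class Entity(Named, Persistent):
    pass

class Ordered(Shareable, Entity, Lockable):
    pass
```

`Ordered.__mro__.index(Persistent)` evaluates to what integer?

4

L[Ordered] = Ordered + merge(L[Shareable], L[Entity], L[Lockable], [Shareable Entity Lockable])
  take Shareable:  [Shareable Persistent Lockable Resource object] + [Entity Named Persistent Lockable Resource object] + [Lockable Resource object] + [Shareable Entity Lockable]
  take Entity:  [Persistent Lockable Resource object] + [Entity Named Persistent Lockable Resource object] + [Lockable Resource object] + [Entity Lockable]
  take Named:  [Persistent Lockable Resource object] + [Named Persistent Lockable Resource object] + [Lockable Resource object] + [Lockable]
  take Persistent:  [Persistent Lockable Resource object] + [Persistent Lockable Resource object] + [Lockable Resource object] + [Lockable]
  take Lockable:  [Lockable Resource object] + [Lockable Resource object] + [Lockable Resource object] + [Lockable]
  take Resource:  [Resource object] + [Resource object] + [Resource object]
  take object:  [object] + [object] + [object]
MRO: Ordered Shareable Entity Named Persistent Lockable Resource object
Persistent sits at index 4.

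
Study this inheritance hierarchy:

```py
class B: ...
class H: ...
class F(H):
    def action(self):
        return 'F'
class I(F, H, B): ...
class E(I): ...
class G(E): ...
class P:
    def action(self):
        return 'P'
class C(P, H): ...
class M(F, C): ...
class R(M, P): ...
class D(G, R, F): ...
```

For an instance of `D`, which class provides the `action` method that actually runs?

L[D] = D + merge(L[G], L[R], L[F], [G R F])
  take G:  [G E I F H B object] + [R M F C P H object] + [F H object] + [G R F]
  take E:  [E I F H B object] + [R M F C P H object] + [F H object] + [R F]
  take I:  [I F H B object] + [R M F C P H object] + [F H object] + [R F]
  take R:  [F H B object] + [R M F C P H object] + [F H object] + [R F]
  take M:  [F H B object] + [M F C P H object] + [F H object] + [F]
  take F:  [F H B object] + [F C P H object] + [F H object] + [F]
  take C:  [H B object] + [C P H object] + [H object]
  take P:  [H B object] + [P H object] + [H object]
  take H:  [H B object] + [H object] + [H object]
  take B:  [B object] + [object] + [object]
  take object:  [object] + [object] + [object]
MRO: D G E I R M F C P H B object
action is defined in: F, P. First along the MRO is F.

F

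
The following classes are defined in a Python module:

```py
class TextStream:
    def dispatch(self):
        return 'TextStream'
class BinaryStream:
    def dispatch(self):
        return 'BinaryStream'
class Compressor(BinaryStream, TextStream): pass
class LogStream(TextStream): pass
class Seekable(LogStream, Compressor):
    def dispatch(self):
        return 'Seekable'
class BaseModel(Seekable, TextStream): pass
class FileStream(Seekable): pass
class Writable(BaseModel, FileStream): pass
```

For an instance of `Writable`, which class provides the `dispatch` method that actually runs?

L[Writable] = Writable + merge(L[BaseModel], L[FileStream], [BaseModel FileStream])
  take BaseModel:  [BaseModel Seekable LogStream Compressor BinaryStream TextStream object] + [FileStream Seekable LogStream Compressor BinaryStream TextStream object] + [BaseModel FileStream]
  take FileStream:  [Seekable LogStream Compressor BinaryStream TextStream object] + [FileStream Seekable LogStream Compressor BinaryStream TextStream object] + [FileStream]
  take Seekable:  [Seekable LogStream Compressor BinaryStream TextStream object] + [Seekable LogStream Compressor BinaryStream TextStream object]
  take LogStream:  [LogStream Compressor BinaryStream TextStream object] + [LogStream Compressor BinaryStream TextStream object]
  take Compressor:  [Compressor BinaryStream TextStream object] + [Compressor BinaryStream TextStream object]
  take BinaryStream:  [BinaryStream TextStream object] + [BinaryStream TextStream object]
  take TextStream:  [TextStream object] + [TextStream object]
  take object:  [object] + [object]
MRO: Writable BaseModel FileStream Seekable LogStream Compressor BinaryStream TextStream object
dispatch is defined in: BinaryStream, Seekable, TextStream. First along the MRO is Seekable.

Seekable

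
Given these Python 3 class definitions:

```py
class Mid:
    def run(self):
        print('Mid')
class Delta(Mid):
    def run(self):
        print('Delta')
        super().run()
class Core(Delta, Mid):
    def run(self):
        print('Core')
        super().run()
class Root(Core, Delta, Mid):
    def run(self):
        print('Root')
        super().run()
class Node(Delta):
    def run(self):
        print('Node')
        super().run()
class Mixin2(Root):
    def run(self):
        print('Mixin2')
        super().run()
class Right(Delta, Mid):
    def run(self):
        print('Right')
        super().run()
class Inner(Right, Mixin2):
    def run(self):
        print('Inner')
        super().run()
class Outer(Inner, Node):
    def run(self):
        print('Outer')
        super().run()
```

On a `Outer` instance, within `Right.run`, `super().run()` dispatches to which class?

L[Outer] = Outer + merge(L[Inner], L[Node], [Inner Node])
  take Inner:  [Inner Right Mixin2 Root Core Delta Mid object] + [Node Delta Mid object] + [Inner Node]
  take Right:  [Right Mixin2 Root Core Delta Mid object] + [Node Delta Mid object] + [Node]
  take Mixin2:  [Mixin2 Root Core Delta Mid object] + [Node Delta Mid object] + [Node]
  take Root:  [Root Core Delta Mid object] + [Node Delta Mid object] + [Node]
  take Core:  [Core Delta Mid object] + [Node Delta Mid object] + [Node]
  take Node:  [Delta Mid object] + [Node Delta Mid object] + [Node]
  take Delta:  [Delta Mid object] + [Delta Mid object]
  take Mid:  [Mid object] + [Mid object]
  take object:  [object] + [object]
MRO: Outer Inner Right Mixin2 Root Core Node Delta Mid object
super() in Right.run on a Outer instance goes to the class after Right in Outer's MRO: Mixin2.

Mixin2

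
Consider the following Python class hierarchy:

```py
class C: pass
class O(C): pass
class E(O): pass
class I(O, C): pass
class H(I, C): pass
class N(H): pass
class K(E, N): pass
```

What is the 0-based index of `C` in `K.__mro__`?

L[K] = K + merge(L[E], L[N], [E N])
  take E:  [E O C object] + [N H I O C object] + [E N]
  take N:  [O C object] + [N H I O C object] + [N]
  take H:  [O C object] + [H I O C object]
  take I:  [O C object] + [I O C object]
  take O:  [O C object] + [O C object]
  take C:  [C object] + [C object]
  take object:  [object] + [object]
MRO: K E N H I O C object
C sits at index 6.

6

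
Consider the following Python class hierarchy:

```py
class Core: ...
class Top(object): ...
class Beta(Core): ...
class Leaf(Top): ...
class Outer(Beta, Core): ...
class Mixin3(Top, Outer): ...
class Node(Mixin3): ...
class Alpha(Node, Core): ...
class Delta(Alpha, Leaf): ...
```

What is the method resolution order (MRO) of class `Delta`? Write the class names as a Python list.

L[Delta] = Delta + merge(L[Alpha], L[Leaf], [Alpha Leaf])
  take Alpha:  [Alpha Node Mixin3 Top Outer Beta Core object] + [Leaf Top object] + [Alpha Leaf]
  take Node:  [Node Mixin3 Top Outer Beta Core object] + [Leaf Top object] + [Leaf]
  take Mixin3:  [Mixin3 Top Outer Beta Core object] + [Leaf Top object] + [Leaf]
  take Leaf:  [Top Outer Beta Core object] + [Leaf Top object] + [Leaf]
  take Top:  [Top Outer Beta Core object] + [Top object]
  take Outer:  [Outer Beta Core object] + [object]
  take Beta:  [Beta Core object] + [object]
  take Core:  [Core object] + [object]
  take object:  [object] + [object]

[Delta, Alpha, Node, Mixin3, Leaf, Top, Outer, Beta, Core, object]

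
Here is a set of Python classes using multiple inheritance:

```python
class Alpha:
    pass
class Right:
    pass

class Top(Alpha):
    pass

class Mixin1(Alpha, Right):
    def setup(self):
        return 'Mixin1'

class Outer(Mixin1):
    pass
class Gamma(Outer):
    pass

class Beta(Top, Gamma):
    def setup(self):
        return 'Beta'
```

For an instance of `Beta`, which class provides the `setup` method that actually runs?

L[Beta] = Beta + merge(L[Top], L[Gamma], [Top Gamma])
  take Top:  [Top Alpha object] + [Gamma Outer Mixin1 Alpha Right object] + [Top Gamma]
  take Gamma:  [Alpha object] + [Gamma Outer Mixin1 Alpha Right object] + [Gamma]
  take Outer:  [Alpha object] + [Outer Mixin1 Alpha Right object]
  take Mixin1:  [Alpha object] + [Mixin1 Alpha Right object]
  take Alpha:  [Alpha object] + [Alpha Right object]
  take Right:  [object] + [Right object]
  take object:  [object] + [object]
MRO: Beta Top Gamma Outer Mixin1 Alpha Right object
setup is defined in: Beta, Mixin1. First along the MRO is Beta.

Beta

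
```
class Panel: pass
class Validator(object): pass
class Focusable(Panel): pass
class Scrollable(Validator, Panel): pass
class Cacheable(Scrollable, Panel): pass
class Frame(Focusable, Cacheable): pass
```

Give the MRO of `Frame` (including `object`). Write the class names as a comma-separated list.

L[Frame] = Frame + merge(L[Focusable], L[Cacheable], [Focusable Cacheable])
  take Focusable:  [Focusable Panel object] + [Cacheable Scrollable Validator Panel object] + [Focusable Cacheable]
  take Cacheable:  [Panel object] + [Cacheable Scrollable Validator Panel object] + [Cacheable]
  take Scrollable:  [Panel object] + [Scrollable Validator Panel object]
  take Validator:  [Panel object] + [Validator Panel object]
  take Panel:  [Panel object] + [Panel object]
  take object:  [object] + [object]

Frame, Focusable, Cacheable, Scrollable, Validator, Panel, object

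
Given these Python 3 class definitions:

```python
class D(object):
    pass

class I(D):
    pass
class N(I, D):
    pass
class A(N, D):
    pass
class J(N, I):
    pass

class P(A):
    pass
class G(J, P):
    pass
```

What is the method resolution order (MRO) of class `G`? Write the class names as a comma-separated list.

L[G] = G + merge(L[J], L[P], [J P])
  take J:  [J N I D object] + [P A N I D object] + [J P]
  take P:  [N I D object] + [P A N I D object] + [P]
  take A:  [N I D object] + [A N I D object]
  take N:  [N I D object] + [N I D object]
  take I:  [I D object] + [I D object]
  take D:  [D object] + [D object]
  take object:  [object] + [object]

G, J, P, A, N, I, D, object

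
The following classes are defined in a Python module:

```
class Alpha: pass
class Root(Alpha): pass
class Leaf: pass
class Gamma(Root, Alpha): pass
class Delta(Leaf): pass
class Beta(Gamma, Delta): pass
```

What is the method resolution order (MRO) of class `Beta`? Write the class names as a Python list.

L[Beta] = Beta + merge(L[Gamma], L[Delta], [Gamma Delta])
  take Gamma:  [Gamma Root Alpha object] + [Delta Leaf object] + [Gamma Delta]
  take Root:  [Root Alpha object] + [Delta Leaf object] + [Delta]
  take Alpha:  [Alpha object] + [Delta Leaf object] + [Delta]
  take Delta:  [object] + [Delta Leaf object] + [Delta]
  take Leaf:  [object] + [Leaf object]
  take object:  [object] + [object]

[Beta, Gamma, Root, Alpha, Delta, Leaf, object]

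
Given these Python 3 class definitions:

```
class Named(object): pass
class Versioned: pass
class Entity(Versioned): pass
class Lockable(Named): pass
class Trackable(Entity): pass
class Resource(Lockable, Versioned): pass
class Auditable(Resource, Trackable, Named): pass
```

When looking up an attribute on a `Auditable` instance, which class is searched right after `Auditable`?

L[Auditable] = Auditable + merge(L[Resource], L[Trackable], L[Named], [Resource Trackable Named])
  take Resource:  [Resource Lockable Named Versioned object] + [Trackable Entity Versioned object] + [Named object] + [Resource Trackable Named]
  take Lockable:  [Lockable Named Versioned object] + [Trackable Entity Versioned object] + [Named object] + [Trackable Named]
  take Trackable:  [Named Versioned object] + [Trackable Entity Versioned object] + [Named object] + [Trackable Named]
  take Named:  [Named Versioned object] + [Entity Versioned object] + [Named object] + [Named]
  take Entity:  [Versioned object] + [Entity Versioned object] + [object]
  take Versioned:  [Versioned object] + [Versioned object] + [object]
  take object:  [object] + [object] + [object]
MRO: Auditable Resource Lockable Trackable Named Entity Versioned object
Auditable is at position 0; next is Resource.

Resource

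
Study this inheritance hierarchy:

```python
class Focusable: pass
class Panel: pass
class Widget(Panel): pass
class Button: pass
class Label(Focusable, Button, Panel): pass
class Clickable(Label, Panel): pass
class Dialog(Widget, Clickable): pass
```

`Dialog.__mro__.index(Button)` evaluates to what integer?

5

L[Dialog] = Dialog + merge(L[Widget], L[Clickable], [Widget Clickable])
  take Widget:  [Widget Panel object] + [Clickable Label Focusable Button Panel object] + [Widget Clickable]
  take Clickable:  [Panel object] + [Clickable Label Focusable Button Panel object] + [Clickable]
  take Label:  [Panel object] + [Label Focusable Button Panel object]
  take Focusable:  [Panel object] + [Focusable Button Panel object]
  take Button:  [Panel object] + [Button Panel object]
  take Panel:  [Panel object] + [Panel object]
  take object:  [object] + [object]
MRO: Dialog Widget Clickable Label Focusable Button Panel object
Button sits at index 5.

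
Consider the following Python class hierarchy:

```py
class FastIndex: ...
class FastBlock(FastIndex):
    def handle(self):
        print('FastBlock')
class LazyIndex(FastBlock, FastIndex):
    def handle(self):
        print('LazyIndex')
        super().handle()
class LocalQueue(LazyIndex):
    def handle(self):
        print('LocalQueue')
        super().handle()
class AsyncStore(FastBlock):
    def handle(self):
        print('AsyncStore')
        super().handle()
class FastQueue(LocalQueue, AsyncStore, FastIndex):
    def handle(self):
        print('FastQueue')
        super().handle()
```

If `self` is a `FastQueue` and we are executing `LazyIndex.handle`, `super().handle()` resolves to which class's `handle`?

L[FastQueue] = FastQueue + merge(L[LocalQueue], L[AsyncStore], L[FastIndex], [LocalQueue AsyncStore FastIndex])
  take LocalQueue:  [LocalQueue LazyIndex FastBlock FastIndex object] + [AsyncStore FastBlock FastIndex object] + [FastIndex object] + [LocalQueue AsyncStore FastIndex]
  take LazyIndex:  [LazyIndex FastBlock FastIndex object] + [AsyncStore FastBlock FastIndex object] + [FastIndex object] + [AsyncStore FastIndex]
  take AsyncStore:  [FastBlock FastIndex object] + [AsyncStore FastBlock FastIndex object] + [FastIndex object] + [AsyncStore FastIndex]
  take FastBlock:  [FastBlock FastIndex object] + [FastBlock FastIndex object] + [FastIndex object] + [FastIndex]
  take FastIndex:  [FastIndex object] + [FastIndex object] + [FastIndex object] + [FastIndex]
  take object:  [object] + [object] + [object]
MRO: FastQueue LocalQueue LazyIndex AsyncStore FastBlock FastIndex object
super() in LazyIndex.handle on a FastQueue instance goes to the class after LazyIndex in FastQueue's MRO: AsyncStore.

AsyncStore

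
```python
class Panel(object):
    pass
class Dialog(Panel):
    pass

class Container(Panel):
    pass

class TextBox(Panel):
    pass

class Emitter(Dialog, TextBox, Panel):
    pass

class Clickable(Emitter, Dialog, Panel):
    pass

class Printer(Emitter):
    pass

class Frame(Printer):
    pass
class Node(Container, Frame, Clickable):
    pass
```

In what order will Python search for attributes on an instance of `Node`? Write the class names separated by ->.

L[Node] = Node + merge(L[Container], L[Frame], L[Clickable], [Container Frame Clickable])
  take Container:  [Container Panel object] + [Frame Printer Emitter Dialog TextBox Panel object] + [Clickable Emitter Dialog TextBox Panel object] + [Container Frame Clickable]
  take Frame:  [Panel object] + [Frame Printer Emitter Dialog TextBox Panel object] + [Clickable Emitter Dialog TextBox Panel object] + [Frame Clickable]
  take Printer:  [Panel object] + [Printer Emitter Dialog TextBox Panel object] + [Clickable Emitter Dialog TextBox Panel object] + [Clickable]
  take Clickable:  [Panel object] + [Emitter Dialog TextBox Panel object] + [Clickable Emitter Dialog TextBox Panel object] + [Clickable]
  take Emitter:  [Panel object] + [Emitter Dialog TextBox Panel object] + [Emitter Dialog TextBox Panel object]
  take Dialog:  [Panel object] + [Dialog TextBox Panel object] + [Dialog TextBox Panel object]
  take TextBox:  [Panel object] + [TextBox Panel object] + [TextBox Panel object]
  take Panel:  [Panel object] + [Panel object] + [Panel object]
  take object:  [object] + [object] + [object]

Node -> Container -> Frame -> Printer -> Clickable -> Emitter -> Dialog -> TextBox -> Panel -> object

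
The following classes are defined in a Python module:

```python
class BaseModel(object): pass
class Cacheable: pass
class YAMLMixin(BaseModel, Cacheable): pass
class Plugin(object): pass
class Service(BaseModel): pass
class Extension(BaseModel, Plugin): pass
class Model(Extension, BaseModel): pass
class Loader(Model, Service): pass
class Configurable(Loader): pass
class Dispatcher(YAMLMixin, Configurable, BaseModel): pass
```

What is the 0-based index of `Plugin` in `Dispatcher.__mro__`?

L[Dispatcher] = Dispatcher + merge(L[YAMLMixin], L[Configurable], L[BaseModel], [YAMLMixin Configurable BaseModel])
  take YAMLMixin:  [YAMLMixin BaseModel Cacheable object] + [Configurable Loader Model Extension Service BaseModel Plugin object] + [BaseModel object] + [YAMLMixin Configurable BaseModel]
  take Configurable:  [BaseModel Cacheable object] + [Configurable Loader Model Extension Service BaseModel Plugin object] + [BaseModel object] + [Configurable BaseModel]
  take Loader:  [BaseModel Cacheable object] + [Loader Model Extension Service BaseModel Plugin object] + [BaseModel object] + [BaseModel]
  take Model:  [BaseModel Cacheable object] + [Model Extension Service BaseModel Plugin object] + [BaseModel object] + [BaseModel]
  take Extension:  [BaseModel Cacheable object] + [Extension Service BaseModel Plugin object] + [BaseModel object] + [BaseModel]
  take Service:  [BaseModel Cacheable object] + [Service BaseModel Plugin object] + [BaseModel object] + [BaseModel]
  take BaseModel:  [BaseModel Cacheable object] + [BaseModel Plugin object] + [BaseModel object] + [BaseModel]
  take Cacheable:  [Cacheable object] + [Plugin object] + [object]
  take Plugin:  [object] + [Plugin object] + [object]
  take object:  [object] + [object] + [object]
MRO: Dispatcher YAMLMixin Configurable Loader Model Extension Service BaseModel Cacheable Plugin object
Plugin sits at index 9.

9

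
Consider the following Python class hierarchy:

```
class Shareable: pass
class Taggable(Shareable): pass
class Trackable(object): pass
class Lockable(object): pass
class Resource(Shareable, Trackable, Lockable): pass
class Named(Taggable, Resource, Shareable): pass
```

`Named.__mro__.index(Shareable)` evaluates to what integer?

3

L[Named] = Named + merge(L[Taggable], L[Resource], L[Shareable], [Taggable Resource Shareable])
  take Taggable:  [Taggable Shareable object] + [Resource Shareable Trackable Lockable object] + [Shareable object] + [Taggable Resource Shareable]
  take Resource:  [Shareable object] + [Resource Shareable Trackable Lockable object] + [Shareable object] + [Resource Shareable]
  take Shareable:  [Shareable object] + [Shareable Trackable Lockable object] + [Shareable object] + [Shareable]
  take Trackable:  [object] + [Trackable Lockable object] + [object]
  take Lockable:  [object] + [Lockable object] + [object]
  take object:  [object] + [object] + [object]
MRO: Named Taggable Resource Shareable Trackable Lockable object
Shareable sits at index 3.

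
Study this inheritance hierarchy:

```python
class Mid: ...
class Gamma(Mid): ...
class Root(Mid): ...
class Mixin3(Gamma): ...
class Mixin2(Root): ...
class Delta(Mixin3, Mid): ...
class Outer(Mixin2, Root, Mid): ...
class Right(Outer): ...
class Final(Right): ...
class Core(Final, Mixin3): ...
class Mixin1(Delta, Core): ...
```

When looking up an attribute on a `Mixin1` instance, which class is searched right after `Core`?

L[Mixin1] = Mixin1 + merge(L[Delta], L[Core], [Delta Core])
  take Delta:  [Delta Mixin3 Gamma Mid object] + [Core Final Right Outer Mixin2 Root Mixin3 Gamma Mid object] + [Delta Core]
  take Core:  [Mixin3 Gamma Mid object] + [Core Final Right Outer Mixin2 Root Mixin3 Gamma Mid object] + [Core]
  take Final:  [Mixin3 Gamma Mid object] + [Final Right Outer Mixin2 Root Mixin3 Gamma Mid object]
  take Right:  [Mixin3 Gamma Mid object] + [Right Outer Mixin2 Root Mixin3 Gamma Mid object]
  take Outer:  [Mixin3 Gamma Mid object] + [Outer Mixin2 Root Mixin3 Gamma Mid object]
  take Mixin2:  [Mixin3 Gamma Mid object] + [Mixin2 Root Mixin3 Gamma Mid object]
  take Root:  [Mixin3 Gamma Mid object] + [Root Mixin3 Gamma Mid object]
  take Mixin3:  [Mixin3 Gamma Mid object] + [Mixin3 Gamma Mid object]
  take Gamma:  [Gamma Mid object] + [Gamma Mid object]
  take Mid:  [Mid object] + [Mid object]
  take object:  [object] + [object]
MRO: Mixin1 Delta Core Final Right Outer Mixin2 Root Mixin3 Gamma Mid object
Core is at position 2; next is Final.

Final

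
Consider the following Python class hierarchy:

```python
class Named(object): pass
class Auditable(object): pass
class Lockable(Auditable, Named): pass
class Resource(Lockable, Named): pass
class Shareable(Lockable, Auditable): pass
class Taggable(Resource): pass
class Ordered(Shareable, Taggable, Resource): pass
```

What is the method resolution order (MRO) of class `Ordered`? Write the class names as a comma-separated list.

L[Ordered] = Ordered + merge(L[Shareable], L[Taggable], L[Resource], [Shareable Taggable Resource])
  take Shareable:  [Shareable Lockable Auditable Named object] + [Taggable Resource Lockable Auditable Named object] + [Resource Lockable Auditable Named object] + [Shareable Taggable Resource]
  take Taggable:  [Lockable Auditable Named object] + [Taggable Resource Lockable Auditable Named object] + [Resource Lockable Auditable Named object] + [Taggable Resource]
  take Resource:  [Lockable Auditable Named object] + [Resource Lockable Auditable Named object] + [Resource Lockable Auditable Named object] + [Resource]
  take Lockable:  [Lockable Auditable Named object] + [Lockable Auditable Named object] + [Lockable Auditable Named object]
  take Auditable:  [Auditable Named object] + [Auditable Named object] + [Auditable Named object]
  take Named:  [Named object] + [Named object] + [Named object]
  take object:  [object] + [object] + [object]

Ordered, Shareable, Taggable, Resource, Lockable, Auditable, Named, object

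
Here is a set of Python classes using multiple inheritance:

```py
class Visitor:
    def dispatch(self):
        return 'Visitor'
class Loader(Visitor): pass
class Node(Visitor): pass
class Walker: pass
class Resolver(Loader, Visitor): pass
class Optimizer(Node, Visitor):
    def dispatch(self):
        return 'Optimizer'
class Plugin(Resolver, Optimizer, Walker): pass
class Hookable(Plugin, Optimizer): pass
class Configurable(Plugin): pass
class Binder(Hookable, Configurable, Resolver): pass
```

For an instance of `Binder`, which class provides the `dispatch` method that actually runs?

Optimizer

L[Binder] = Binder + merge(L[Hookable], L[Configurable], L[Resolver], [Hookable Configurable Resolver])
  take Hookable:  [Hookable Plugin Resolver Loader Optimizer Node Visitor Walker object] + [Configurable Plugin Resolver Loader Optimizer Node Visitor Walker object] + [Resolver Loader Visitor object] + [Hookable Configurable Resolver]
  take Configurable:  [Plugin Resolver Loader Optimizer Node Visitor Walker object] + [Configurable Plugin Resolver Loader Optimizer Node Visitor Walker object] + [Resolver Loader Visitor object] + [Configurable Resolver]
  take Plugin:  [Plugin Resolver Loader Optimizer Node Visitor Walker object] + [Plugin Resolver Loader Optimizer Node Visitor Walker object] + [Resolver Loader Visitor object] + [Resolver]
  take Resolver:  [Resolver Loader Optimizer Node Visitor Walker object] + [Resolver Loader Optimizer Node Visitor Walker object] + [Resolver Loader Visitor object] + [Resolver]
  take Loader:  [Loader Optimizer Node Visitor Walker object] + [Loader Optimizer Node Visitor Walker object] + [Loader Visitor object]
  take Optimizer:  [Optimizer Node Visitor Walker object] + [Optimizer Node Visitor Walker object] + [Visitor object]
  take Node:  [Node Visitor Walker object] + [Node Visitor Walker object] + [Visitor object]
  take Visitor:  [Visitor Walker object] + [Visitor Walker object] + [Visitor object]
  take Walker:  [Walker object] + [Walker object] + [object]
  take object:  [object] + [object] + [object]
MRO: Binder Hookable Configurable Plugin Resolver Loader Optimizer Node Visitor Walker object
dispatch is defined in: Optimizer, Visitor. First along the MRO is Optimizer.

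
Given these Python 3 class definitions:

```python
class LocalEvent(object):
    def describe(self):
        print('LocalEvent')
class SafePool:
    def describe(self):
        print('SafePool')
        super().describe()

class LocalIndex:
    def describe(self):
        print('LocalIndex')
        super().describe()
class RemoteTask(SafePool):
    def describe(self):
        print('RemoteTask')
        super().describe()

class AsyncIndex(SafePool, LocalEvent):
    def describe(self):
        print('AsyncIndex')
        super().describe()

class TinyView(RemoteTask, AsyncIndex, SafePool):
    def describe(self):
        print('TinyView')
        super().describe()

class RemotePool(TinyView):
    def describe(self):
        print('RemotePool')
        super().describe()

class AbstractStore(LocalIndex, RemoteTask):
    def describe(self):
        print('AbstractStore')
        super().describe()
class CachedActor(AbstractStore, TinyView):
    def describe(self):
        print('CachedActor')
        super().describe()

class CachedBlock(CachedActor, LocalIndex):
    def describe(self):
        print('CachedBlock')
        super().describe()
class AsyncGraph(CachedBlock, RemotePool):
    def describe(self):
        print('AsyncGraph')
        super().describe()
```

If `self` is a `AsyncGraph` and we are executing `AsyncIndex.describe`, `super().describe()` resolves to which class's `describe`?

L[AsyncGraph] = AsyncGraph + merge(L[CachedBlock], L[RemotePool], [CachedBlock RemotePool])
  take CachedBlock:  [CachedBlock CachedActor AbstractStore LocalIndex TinyView RemoteTask AsyncIndex SafePool LocalEvent object] + [RemotePool TinyView RemoteTask AsyncIndex SafePool LocalEvent object] + [CachedBlock RemotePool]
  take CachedActor:  [CachedActor AbstractStore LocalIndex TinyView RemoteTask AsyncIndex SafePool LocalEvent object] + [RemotePool TinyView RemoteTask AsyncIndex SafePool LocalEvent object] + [RemotePool]
  take AbstractStore:  [AbstractStore LocalIndex TinyView RemoteTask AsyncIndex SafePool LocalEvent object] + [RemotePool TinyView RemoteTask AsyncIndex SafePool LocalEvent object] + [RemotePool]
  take LocalIndex:  [LocalIndex TinyView RemoteTask AsyncIndex SafePool LocalEvent object] + [RemotePool TinyView RemoteTask AsyncIndex SafePool LocalEvent object] + [RemotePool]
  take RemotePool:  [TinyView RemoteTask AsyncIndex SafePool LocalEvent object] + [RemotePool TinyView RemoteTask AsyncIndex SafePool LocalEvent object] + [RemotePool]
  take TinyView:  [TinyView RemoteTask AsyncIndex SafePool LocalEvent object] + [TinyView RemoteTask AsyncIndex SafePool LocalEvent object]
  take RemoteTask:  [RemoteTask AsyncIndex SafePool LocalEvent object] + [RemoteTask AsyncIndex SafePool LocalEvent object]
  take AsyncIndex:  [AsyncIndex SafePool LocalEvent object] + [AsyncIndex SafePool LocalEvent object]
  take SafePool:  [SafePool LocalEvent object] + [SafePool LocalEvent object]
  take LocalEvent:  [LocalEvent object] + [LocalEvent object]
  take object:  [object] + [object]
MRO: AsyncGraph CachedBlock CachedActor AbstractStore LocalIndex RemotePool TinyView RemoteTask AsyncIndex SafePool LocalEvent object
super() in AsyncIndex.describe on a AsyncGraph instance goes to the class after AsyncIndex in AsyncGraph's MRO: SafePool.

SafePool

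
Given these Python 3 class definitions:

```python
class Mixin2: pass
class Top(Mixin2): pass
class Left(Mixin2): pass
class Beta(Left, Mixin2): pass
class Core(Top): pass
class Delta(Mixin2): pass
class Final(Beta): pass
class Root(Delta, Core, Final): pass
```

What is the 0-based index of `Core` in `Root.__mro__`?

2

L[Root] = Root + merge(L[Delta], L[Core], L[Final], [Delta Core Final])
  take Delta:  [Delta Mixin2 object] + [Core Top Mixin2 object] + [Final Beta Left Mixin2 object] + [Delta Core Final]
  take Core:  [Mixin2 object] + [Core Top Mixin2 object] + [Final Beta Left Mixin2 object] + [Core Final]
  take Top:  [Mixin2 object] + [Top Mixin2 object] + [Final Beta Left Mixin2 object] + [Final]
  take Final:  [Mixin2 object] + [Mixin2 object] + [Final Beta Left Mixin2 object] + [Final]
  take Beta:  [Mixin2 object] + [Mixin2 object] + [Beta Left Mixin2 object]
  take Left:  [Mixin2 object] + [Mixin2 object] + [Left Mixin2 object]
  take Mixin2:  [Mixin2 object] + [Mixin2 object] + [Mixin2 object]
  take object:  [object] + [object] + [object]
MRO: Root Delta Core Top Final Beta Left Mixin2 object
Core sits at index 2.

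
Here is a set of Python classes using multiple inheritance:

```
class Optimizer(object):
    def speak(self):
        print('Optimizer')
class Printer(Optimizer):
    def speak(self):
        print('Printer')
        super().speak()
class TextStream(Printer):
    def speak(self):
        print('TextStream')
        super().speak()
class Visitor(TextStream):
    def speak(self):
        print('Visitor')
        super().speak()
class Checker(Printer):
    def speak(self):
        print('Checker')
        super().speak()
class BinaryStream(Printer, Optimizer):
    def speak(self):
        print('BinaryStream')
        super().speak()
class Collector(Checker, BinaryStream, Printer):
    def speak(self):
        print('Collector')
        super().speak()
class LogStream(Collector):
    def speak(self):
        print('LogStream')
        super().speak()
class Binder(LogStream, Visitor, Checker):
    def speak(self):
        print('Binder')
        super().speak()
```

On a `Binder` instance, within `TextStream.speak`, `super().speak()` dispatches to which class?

L[Binder] = Binder + merge(L[LogStream], L[Visitor], L[Checker], [LogStream Visitor Checker])
  take LogStream:  [LogStream Collector Checker BinaryStream Printer Optimizer object] + [Visitor TextStream Printer Optimizer object] + [Checker Printer Optimizer object] + [LogStream Visitor Checker]
  take Collector:  [Collector Checker BinaryStream Printer Optimizer object] + [Visitor TextStream Printer Optimizer object] + [Checker Printer Optimizer object] + [Visitor Checker]
  take Visitor:  [Checker BinaryStream Printer Optimizer object] + [Visitor TextStream Printer Optimizer object] + [Checker Printer Optimizer object] + [Visitor Checker]
  take Checker:  [Checker BinaryStream Printer Optimizer object] + [TextStream Printer Optimizer object] + [Checker Printer Optimizer object] + [Checker]
  take BinaryStream:  [BinaryStream Printer Optimizer object] + [TextStream Printer Optimizer object] + [Printer Optimizer object]
  take TextStream:  [Printer Optimizer object] + [TextStream Printer Optimizer object] + [Printer Optimizer object]
  take Printer:  [Printer Optimizer object] + [Printer Optimizer object] + [Printer Optimizer object]
  take Optimizer:  [Optimizer object] + [Optimizer object] + [Optimizer object]
  take object:  [object] + [object] + [object]
MRO: Binder LogStream Collector Visitor Checker BinaryStream TextStream Printer Optimizer object
super() in TextStream.speak on a Binder instance goes to the class after TextStream in Binder's MRO: Printer.

Printer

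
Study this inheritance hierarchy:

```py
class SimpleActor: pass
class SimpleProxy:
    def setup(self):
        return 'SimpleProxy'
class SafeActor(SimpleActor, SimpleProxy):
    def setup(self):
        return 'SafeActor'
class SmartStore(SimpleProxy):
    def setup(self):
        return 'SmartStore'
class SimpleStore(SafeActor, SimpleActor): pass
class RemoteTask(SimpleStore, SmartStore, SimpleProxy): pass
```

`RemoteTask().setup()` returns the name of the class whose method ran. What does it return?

L[RemoteTask] = RemoteTask + merge(L[SimpleStore], L[SmartStore], L[SimpleProxy], [SimpleStore SmartStore SimpleProxy])
  take SimpleStore:  [SimpleStore SafeActor SimpleActor SimpleProxy object] + [SmartStore SimpleProxy object] + [SimpleProxy object] + [SimpleStore SmartStore SimpleProxy]
  take SafeActor:  [SafeActor SimpleActor SimpleProxy object] + [SmartStore SimpleProxy object] + [SimpleProxy object] + [SmartStore SimpleProxy]
  take SimpleActor:  [SimpleActor SimpleProxy object] + [SmartStore SimpleProxy object] + [SimpleProxy object] + [SmartStore SimpleProxy]
  take SmartStore:  [SimpleProxy object] + [SmartStore SimpleProxy object] + [SimpleProxy object] + [SmartStore SimpleProxy]
  take SimpleProxy:  [SimpleProxy object] + [SimpleProxy object] + [SimpleProxy object] + [SimpleProxy]
  take object:  [object] + [object] + [object]
MRO: RemoteTask SimpleStore SafeActor SimpleActor SmartStore SimpleProxy object
setup is defined in: SafeActor, SimpleProxy, SmartStore. First along the MRO is SafeActor.

SafeActor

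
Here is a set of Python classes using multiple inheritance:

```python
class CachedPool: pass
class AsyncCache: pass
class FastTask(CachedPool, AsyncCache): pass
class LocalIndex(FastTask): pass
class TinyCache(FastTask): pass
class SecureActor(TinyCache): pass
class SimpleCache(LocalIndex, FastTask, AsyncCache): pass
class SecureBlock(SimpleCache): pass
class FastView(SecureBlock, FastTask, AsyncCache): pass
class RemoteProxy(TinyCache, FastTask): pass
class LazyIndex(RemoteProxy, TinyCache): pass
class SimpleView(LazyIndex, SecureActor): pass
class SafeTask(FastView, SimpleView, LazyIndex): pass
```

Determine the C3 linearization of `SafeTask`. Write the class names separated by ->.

SafeTask -> FastView -> SecureBlock -> SimpleCache -> LocalIndex -> SimpleView -> LazyIndex -> RemoteProxy -> SecureActor -> TinyCache -> FastTask -> CachedPool -> AsyncCache -> object

L[SafeTask] = SafeTask + merge(L[FastView], L[SimpleView], L[LazyIndex], [FastView SimpleView LazyIndex])
  take FastView:  [FastView SecureBlock SimpleCache LocalIndex FastTask CachedPool AsyncCache object] + [SimpleView LazyIndex RemoteProxy SecureActor TinyCache FastTask CachedPool AsyncCache object] + [LazyIndex RemoteProxy TinyCache FastTask CachedPool AsyncCache object] + [FastView SimpleView LazyIndex]
  take SecureBlock:  [SecureBlock SimpleCache LocalIndex FastTask CachedPool AsyncCache object] + [SimpleView LazyIndex RemoteProxy SecureActor TinyCache FastTask CachedPool AsyncCache object] + [LazyIndex RemoteProxy TinyCache FastTask CachedPool AsyncCache object] + [SimpleView LazyIndex]
  take SimpleCache:  [SimpleCache LocalIndex FastTask CachedPool AsyncCache object] + [SimpleView LazyIndex RemoteProxy SecureActor TinyCache FastTask CachedPool AsyncCache object] + [LazyIndex RemoteProxy TinyCache FastTask CachedPool AsyncCache object] + [SimpleView LazyIndex]
  take LocalIndex:  [LocalIndex FastTask CachedPool AsyncCache object] + [SimpleView LazyIndex RemoteProxy SecureActor TinyCache FastTask CachedPool AsyncCache object] + [LazyIndex RemoteProxy TinyCache FastTask CachedPool AsyncCache object] + [SimpleView LazyIndex]
  take SimpleView:  [FastTask CachedPool AsyncCache object] + [SimpleView LazyIndex RemoteProxy SecureActor TinyCache FastTask CachedPool AsyncCache object] + [LazyIndex RemoteProxy TinyCache FastTask CachedPool AsyncCache object] + [SimpleView LazyIndex]
  take LazyIndex:  [FastTask CachedPool AsyncCache object] + [LazyIndex RemoteProxy SecureActor TinyCache FastTask CachedPool AsyncCache object] + [LazyIndex RemoteProxy TinyCache FastTask CachedPool AsyncCache object] + [LazyIndex]
  take RemoteProxy:  [FastTask CachedPool AsyncCache object] + [RemoteProxy SecureActor TinyCache FastTask CachedPool AsyncCache object] + [RemoteProxy TinyCache FastTask CachedPool AsyncCache object]
  take SecureActor:  [FastTask CachedPool AsyncCache object] + [SecureActor TinyCache FastTask CachedPool AsyncCache object] + [TinyCache FastTask CachedPool AsyncCache object]
  take TinyCache:  [FastTask CachedPool AsyncCache object] + [TinyCache FastTask CachedPool AsyncCache object] + [TinyCache FastTask CachedPool AsyncCache object]
  take FastTask:  [FastTask CachedPool AsyncCache object] + [FastTask CachedPool AsyncCache object] + [FastTask CachedPool AsyncCache object]
  take CachedPool:  [CachedPool AsyncCache object] + [CachedPool AsyncCache object] + [CachedPool AsyncCache object]
  take AsyncCache:  [AsyncCache object] + [AsyncCache object] + [AsyncCache object]
  take object:  [object] + [object] + [object]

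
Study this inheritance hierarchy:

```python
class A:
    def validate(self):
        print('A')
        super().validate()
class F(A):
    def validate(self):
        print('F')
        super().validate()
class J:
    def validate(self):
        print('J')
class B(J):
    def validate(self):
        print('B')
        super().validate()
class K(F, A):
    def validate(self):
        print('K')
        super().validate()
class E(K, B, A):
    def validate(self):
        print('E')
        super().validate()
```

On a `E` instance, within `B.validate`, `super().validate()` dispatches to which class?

L[E] = E + merge(L[K], L[B], L[A], [K B A])
  take K:  [K F A object] + [B J object] + [A object] + [K B A]
  take F:  [F A object] + [B J object] + [A object] + [B A]
  take B:  [A object] + [B J object] + [A object] + [B A]
  take A:  [A object] + [J object] + [A object] + [A]
  take J:  [object] + [J object] + [object]
  take object:  [object] + [object] + [object]
MRO: E K F B A J object
super() in B.validate on a E instance goes to the class after B in E's MRO: A.

A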